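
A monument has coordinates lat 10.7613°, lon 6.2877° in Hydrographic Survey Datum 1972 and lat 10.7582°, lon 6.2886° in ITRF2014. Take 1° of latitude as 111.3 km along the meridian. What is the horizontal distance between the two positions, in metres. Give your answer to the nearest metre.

Δφ = 10.7582° − 10.7613° = -0.0031°; Δλ = 6.2886° − 6.2877° = +0.0009°.
ΔN = Δφ × 111300 = -345.0 m; ΔE = Δλ × 111300 × cos(10.7613°) = +0.0009 × 111300 × 0.982414 = 98.4 m.
Distance = √(ΔE² + ΔN²) = √(98.4² + (-345.0)²) = 358.8 m.

359 m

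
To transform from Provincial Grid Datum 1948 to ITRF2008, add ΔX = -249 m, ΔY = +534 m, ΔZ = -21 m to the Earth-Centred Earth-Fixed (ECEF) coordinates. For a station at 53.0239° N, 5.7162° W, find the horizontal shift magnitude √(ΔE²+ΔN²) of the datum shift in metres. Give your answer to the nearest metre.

555 m

The local east axis at (φ, λ) is (−sin λ, cos λ, 0), so ΔE = −sin(-5.7162°)·(-249) + cos(-5.7162°)·534 = 506.54 m.
The local north axis is (−sin φ cos λ, −sin φ sin λ, cos φ), giving ΔN = 197.934 + 42.490 − 12.631 = 227.79 m.
Horizontal magnitude = √(ΔE² + ΔN²) = √(506.54² + 227.79²) = 555.41 m.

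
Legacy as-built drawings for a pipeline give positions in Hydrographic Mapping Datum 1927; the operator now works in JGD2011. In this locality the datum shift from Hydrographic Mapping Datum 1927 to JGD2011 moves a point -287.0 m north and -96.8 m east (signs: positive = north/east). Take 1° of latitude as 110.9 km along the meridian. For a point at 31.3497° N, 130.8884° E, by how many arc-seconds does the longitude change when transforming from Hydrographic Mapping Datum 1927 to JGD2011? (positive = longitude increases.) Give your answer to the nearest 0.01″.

At latitude 31.3497°, cos φ = 0.854008.
1° of longitude at this latitude = 110.9 × cos φ = 94.71 km, so Δλ = -96.8 / 94709.5 = -0.0010221° = -3.679″.

Δλ = -3.68″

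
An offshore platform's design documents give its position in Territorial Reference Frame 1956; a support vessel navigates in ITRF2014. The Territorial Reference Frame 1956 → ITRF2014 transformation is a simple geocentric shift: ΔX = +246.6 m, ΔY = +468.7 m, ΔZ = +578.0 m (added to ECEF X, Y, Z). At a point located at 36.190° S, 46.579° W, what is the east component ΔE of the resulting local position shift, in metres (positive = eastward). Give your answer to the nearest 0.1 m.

ΔE = 501.3 m

The local east axis at (φ, λ) is (−sin λ, cos λ, 0), so ΔE = −sin(-46.579°)·246.6 + cos(-46.579°)·468.7 = 501.27 m.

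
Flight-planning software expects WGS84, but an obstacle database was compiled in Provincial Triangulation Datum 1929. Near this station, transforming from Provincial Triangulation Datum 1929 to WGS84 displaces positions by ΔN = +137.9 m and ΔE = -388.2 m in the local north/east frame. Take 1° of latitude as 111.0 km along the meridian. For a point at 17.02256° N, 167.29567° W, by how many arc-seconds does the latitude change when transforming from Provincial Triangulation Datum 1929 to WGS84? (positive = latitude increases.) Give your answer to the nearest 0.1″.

Δφ = 4.5″

1° of latitude = 111.0 km, so Δφ = 137.9 / 111000 = 0.0012423° = 4.472″.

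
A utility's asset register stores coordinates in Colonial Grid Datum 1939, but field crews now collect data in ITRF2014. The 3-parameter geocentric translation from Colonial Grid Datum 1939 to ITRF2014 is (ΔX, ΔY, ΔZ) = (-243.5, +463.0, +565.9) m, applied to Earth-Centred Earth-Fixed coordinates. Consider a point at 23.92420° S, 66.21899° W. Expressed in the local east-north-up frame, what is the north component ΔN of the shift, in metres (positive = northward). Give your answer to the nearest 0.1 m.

ΔN = 305.6 m

At φ = -23.92420°, λ = -66.21899°: sin φ = -0.405528, cos φ = 0.914083, sin λ = -0.915093, cos λ = 0.403242.
ΔN = −sin φ cos λ·ΔX − sin φ sin λ·ΔY + cos φ·ΔZ = −(-0.405528)(0.403242)(-243.5) − (-0.405528)(-0.915093)(463.0) + (0.914083)(565.9) = 305.64 m.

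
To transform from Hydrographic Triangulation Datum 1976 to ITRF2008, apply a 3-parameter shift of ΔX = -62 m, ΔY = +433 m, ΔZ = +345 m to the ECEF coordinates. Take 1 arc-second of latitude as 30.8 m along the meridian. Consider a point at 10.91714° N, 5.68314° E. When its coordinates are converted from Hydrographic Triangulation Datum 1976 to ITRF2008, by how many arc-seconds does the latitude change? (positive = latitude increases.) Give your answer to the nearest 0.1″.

Δφ = 11.1″

sin φ = 0.189389, cos φ = 0.981902, sin λ = 0.099027, cos λ = 0.995085.
North component: ΔN = −sin φ cos λ·ΔX − sin φ sin λ·ΔY + cos φ·ΔZ = −(0.189389)(0.995085)(-62) − (0.189389)(0.099027)(433) + (0.981902)(345) = 342.32 m.
1° of latitude spans 3600 × 30.80 = 110880 m, so Δφ = 342.32 / 110880 × 3600 = 11.114″.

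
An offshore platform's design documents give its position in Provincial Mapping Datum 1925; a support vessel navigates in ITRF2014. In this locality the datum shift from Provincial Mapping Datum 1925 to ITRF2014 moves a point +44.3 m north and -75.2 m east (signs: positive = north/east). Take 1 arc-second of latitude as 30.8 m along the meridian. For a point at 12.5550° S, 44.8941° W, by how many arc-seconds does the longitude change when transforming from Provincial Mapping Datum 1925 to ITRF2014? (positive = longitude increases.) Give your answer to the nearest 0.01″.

Δλ = -2.50″

At latitude -12.5550°, cos φ = 0.976088.
1″ of longitude at this latitude = 30.80 × cos φ = 30.0635 m, so Δλ = -75.2 / 30.0635 = -2.501″.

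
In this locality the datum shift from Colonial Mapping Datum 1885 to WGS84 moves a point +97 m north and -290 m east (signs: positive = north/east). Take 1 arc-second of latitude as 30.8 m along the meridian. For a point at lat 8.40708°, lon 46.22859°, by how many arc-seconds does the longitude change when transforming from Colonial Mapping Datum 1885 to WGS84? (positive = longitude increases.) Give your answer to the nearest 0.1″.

Δλ = -9.5″

At latitude 8.40708°, cos φ = 0.989254.
1″ of longitude at this latitude = 30.80 × cos φ = 30.4690 m, so Δλ = -290.0 / 30.4690 = -9.518″.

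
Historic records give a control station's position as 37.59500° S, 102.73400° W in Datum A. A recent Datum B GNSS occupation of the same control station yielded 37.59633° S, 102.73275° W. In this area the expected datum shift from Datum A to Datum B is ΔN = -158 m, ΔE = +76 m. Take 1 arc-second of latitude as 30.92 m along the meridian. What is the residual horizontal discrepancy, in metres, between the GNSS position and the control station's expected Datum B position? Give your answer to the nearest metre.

36 m

Observed coordinate differences: Δφ = -0.00133°, Δλ = +0.00125°.
Converting to metres (1° lat = 111312 m, cos φ = 0.792343): observed ΔN = -148.0 m, observed ΔE = 110.2 m.
Subtracting the expected shift leaves a residual of -148.0 − (-158) = 10.0 m north and 110.2 − (76) = 34.2 m east.
Residual distance = √(10.0² + 34.2²) = 35.7 m.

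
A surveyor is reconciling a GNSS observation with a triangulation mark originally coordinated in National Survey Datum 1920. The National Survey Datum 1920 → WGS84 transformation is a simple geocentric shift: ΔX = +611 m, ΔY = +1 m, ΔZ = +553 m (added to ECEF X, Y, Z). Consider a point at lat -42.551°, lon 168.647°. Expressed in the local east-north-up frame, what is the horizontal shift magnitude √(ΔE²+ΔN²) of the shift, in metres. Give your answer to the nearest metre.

At φ = -42.551°, λ = 168.647°: sin φ = -0.676246, cos φ = 0.736676, sin λ = 0.196853, cos λ = -0.980433.
ΔE = −sin λ·ΔX + cos λ·ΔY = −(0.196853)·(611) + (-0.980433)·(1) = -121.26 m.
ΔN = −sin φ cos λ·ΔX − sin φ sin λ·ΔY + cos φ·ΔZ = −(-0.676246)(-0.980433)(611) − (-0.676246)(0.196853)(1) + (0.736676)(553) = 2.41 m.
Horizontal magnitude = √(ΔE² + ΔN²) = √((-121.26)² + 2.41²) = 121.28 m.

121 m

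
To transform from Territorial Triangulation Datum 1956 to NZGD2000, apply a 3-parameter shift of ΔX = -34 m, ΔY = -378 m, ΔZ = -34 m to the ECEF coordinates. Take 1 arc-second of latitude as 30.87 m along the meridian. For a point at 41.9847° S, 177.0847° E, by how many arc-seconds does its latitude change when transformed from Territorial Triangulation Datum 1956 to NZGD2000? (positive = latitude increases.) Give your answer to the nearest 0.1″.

Δφ = -0.5″

sin φ = -0.668932, cos φ = 0.743323, sin λ = 0.050860, cos λ = -0.998706.
North component: ΔN = −sin φ cos λ·ΔX − sin φ sin λ·ΔY + cos φ·ΔZ = −(-0.668932)(-0.998706)(-34) − (-0.668932)(0.050860)(-378) + (0.743323)(-34) = -15.42 m.
1° of latitude spans 3600 × 30.87 = 111132 m, so Δφ = -15.42 / 111132 × 3600 = -0.499″.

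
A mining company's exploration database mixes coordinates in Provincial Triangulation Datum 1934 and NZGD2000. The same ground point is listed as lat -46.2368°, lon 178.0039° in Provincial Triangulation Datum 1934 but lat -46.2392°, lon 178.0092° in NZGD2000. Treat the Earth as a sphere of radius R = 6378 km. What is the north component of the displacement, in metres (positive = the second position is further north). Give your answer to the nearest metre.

ΔN = -267 m

Δφ = -46.2392° − -46.2368° = -0.0024°; Δλ = 178.0092° − 178.0039° = +0.0053°.
1° along a meridian = πR/180 = 111317 m.
ΔN = Δφ × 111317 = -267.2 m; ΔE = Δλ × 111317 × cos(-46.2368°) = +0.0053 × 111317 × 0.691679 = 408.1 m.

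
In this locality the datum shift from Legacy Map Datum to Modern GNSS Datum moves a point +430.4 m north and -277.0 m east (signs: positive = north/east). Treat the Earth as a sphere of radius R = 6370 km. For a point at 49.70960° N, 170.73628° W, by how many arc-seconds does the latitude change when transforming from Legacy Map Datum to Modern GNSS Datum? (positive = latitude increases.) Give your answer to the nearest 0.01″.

Δφ = 13.94″

On a sphere of radius R, 1 rad of latitude = R, so Δφ = ΔN / R = 430.4 / 6370000 = 6.7567e-05 rad = 13.937″.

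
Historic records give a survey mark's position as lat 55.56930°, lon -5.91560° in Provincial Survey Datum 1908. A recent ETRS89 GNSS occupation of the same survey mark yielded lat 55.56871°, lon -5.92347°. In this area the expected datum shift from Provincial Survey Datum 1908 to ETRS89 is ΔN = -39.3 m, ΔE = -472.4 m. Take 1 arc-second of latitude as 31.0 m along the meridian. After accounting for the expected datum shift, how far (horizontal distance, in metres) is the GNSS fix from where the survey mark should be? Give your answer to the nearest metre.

Observed coordinate differences: Δφ = -0.00059°, Δλ = -0.00787°.
Converting to metres (1° lat = 111600 m, cos φ = 0.565409): observed ΔN = -65.8 m, observed ΔE = -496.6 m.
Subtracting the expected shift leaves a residual of -65.8 − (-39.3) = -26.5 m north and -496.6 − (-472.4) = -24.2 m east.
Residual distance = √((-26.5)² + (-24.2)²) = 35.9 m.

36 m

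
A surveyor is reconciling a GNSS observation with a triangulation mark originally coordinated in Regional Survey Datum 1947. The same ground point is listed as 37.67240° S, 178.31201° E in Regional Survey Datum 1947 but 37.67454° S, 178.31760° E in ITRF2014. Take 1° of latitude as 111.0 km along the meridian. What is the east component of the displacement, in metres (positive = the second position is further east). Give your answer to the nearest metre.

Δφ = -37.67454° − -37.67240° = -0.00214°; Δλ = 178.31760° − 178.31201° = +0.00559°.
ΔN = Δφ × 111000 = -237.5 m; ΔE = Δλ × 111000 × cos(-37.67240°) = +0.00559 × 111000 × 0.791518 = 491.1 m.

ΔE = 491 m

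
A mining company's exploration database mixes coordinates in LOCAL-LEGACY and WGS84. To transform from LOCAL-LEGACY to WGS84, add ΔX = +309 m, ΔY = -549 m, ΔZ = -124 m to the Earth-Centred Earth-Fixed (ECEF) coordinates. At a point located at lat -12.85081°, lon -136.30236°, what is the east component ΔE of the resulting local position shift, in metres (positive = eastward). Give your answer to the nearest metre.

The local east axis at (φ, λ) is (−sin λ, cos λ, 0), so ΔE = −sin(-136.30236°)·309 + cos(-136.30236°)·(-549) = 610.40 m.

ΔE = 610 m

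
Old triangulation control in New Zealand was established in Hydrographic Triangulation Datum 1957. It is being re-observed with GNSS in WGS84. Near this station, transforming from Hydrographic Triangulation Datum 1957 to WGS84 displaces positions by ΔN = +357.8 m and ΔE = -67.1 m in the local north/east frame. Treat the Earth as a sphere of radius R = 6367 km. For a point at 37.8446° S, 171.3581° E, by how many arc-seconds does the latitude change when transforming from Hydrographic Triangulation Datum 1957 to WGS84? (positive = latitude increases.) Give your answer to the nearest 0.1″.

Δφ = 11.6″

On a sphere of radius R, 1 rad of latitude = R, so Δφ = ΔN / R = 357.8 / 6367000 = 5.6196e-05 rad = 11.591″.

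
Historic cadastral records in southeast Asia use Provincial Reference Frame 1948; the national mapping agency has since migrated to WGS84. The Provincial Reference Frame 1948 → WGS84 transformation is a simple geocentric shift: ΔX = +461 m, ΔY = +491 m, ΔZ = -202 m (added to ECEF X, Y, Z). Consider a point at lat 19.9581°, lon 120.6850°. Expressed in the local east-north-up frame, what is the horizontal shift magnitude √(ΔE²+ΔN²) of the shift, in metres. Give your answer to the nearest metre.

695 m

The local east axis at (φ, λ) is (−sin λ, cos λ, 0), so ΔE = −sin(120.6850°)·461 + cos(120.6850°)·491 = -647.02 m.
The local north axis is (−sin φ cos λ, −sin φ sin λ, cos φ), giving ΔN = 80.301 − 144.129 − 189.868 = -253.70 m.
Horizontal magnitude = √(ΔE² + ΔN²) = √((-647.02)² + (-253.70)²) = 694.98 m.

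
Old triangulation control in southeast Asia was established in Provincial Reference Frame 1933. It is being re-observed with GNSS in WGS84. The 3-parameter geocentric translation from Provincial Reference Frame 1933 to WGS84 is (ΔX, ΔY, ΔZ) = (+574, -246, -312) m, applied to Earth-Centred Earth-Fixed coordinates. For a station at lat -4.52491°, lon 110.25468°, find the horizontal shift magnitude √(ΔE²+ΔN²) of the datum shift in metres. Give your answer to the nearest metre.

At φ = -4.52491°, λ = 110.25468°: sin φ = -0.078893, cos φ = 0.996883, sin λ = 0.938163, cos λ = -0.346194.
ΔE = −sin λ·ΔX + cos λ·ΔY = −(0.938163)·(574) + (-0.346194)·(-246) = -453.34 m.
ΔN = −sin φ cos λ·ΔX − sin φ sin λ·ΔY + cos φ·ΔZ = −(-0.078893)(-0.346194)(574) − (-0.078893)(0.938163)(-246) + (0.996883)(-312) = -344.91 m.
Horizontal magnitude = √(ΔE² + ΔN²) = √((-453.34)² + (-344.91)²) = 569.63 m.

570 m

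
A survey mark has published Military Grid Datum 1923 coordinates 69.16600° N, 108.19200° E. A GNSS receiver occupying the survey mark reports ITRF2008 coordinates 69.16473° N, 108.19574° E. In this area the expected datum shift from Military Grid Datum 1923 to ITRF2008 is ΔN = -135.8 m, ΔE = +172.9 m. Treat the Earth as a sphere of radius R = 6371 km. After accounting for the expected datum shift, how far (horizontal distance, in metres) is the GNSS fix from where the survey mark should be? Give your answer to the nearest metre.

Observed coordinate differences: Δφ = -0.00127°, Δλ = +0.00374°.
Converting to metres (1° lat = 111195 m, cos φ = 0.355662): observed ΔN = -141.2 m, observed ΔE = 147.9 m.
Subtracting the expected shift leaves a residual of -141.2 − (-135.8) = -5.4 m north and 147.9 − (172.9) = -25.0 m east.
Residual distance = √((-5.4)² + (-25.0)²) = 25.6 m.

26 m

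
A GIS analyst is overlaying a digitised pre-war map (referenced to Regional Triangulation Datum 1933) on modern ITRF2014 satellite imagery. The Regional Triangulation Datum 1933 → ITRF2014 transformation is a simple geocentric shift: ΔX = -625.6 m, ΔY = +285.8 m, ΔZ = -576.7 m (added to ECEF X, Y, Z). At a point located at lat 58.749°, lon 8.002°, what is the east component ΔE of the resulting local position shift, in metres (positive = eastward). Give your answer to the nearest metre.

The local east axis at (φ, λ) is (−sin λ, cos λ, 0), so ΔE = −sin(8.002°)·(-625.6) + cos(8.002°)·285.8 = 370.11 m.

ΔE = 370 m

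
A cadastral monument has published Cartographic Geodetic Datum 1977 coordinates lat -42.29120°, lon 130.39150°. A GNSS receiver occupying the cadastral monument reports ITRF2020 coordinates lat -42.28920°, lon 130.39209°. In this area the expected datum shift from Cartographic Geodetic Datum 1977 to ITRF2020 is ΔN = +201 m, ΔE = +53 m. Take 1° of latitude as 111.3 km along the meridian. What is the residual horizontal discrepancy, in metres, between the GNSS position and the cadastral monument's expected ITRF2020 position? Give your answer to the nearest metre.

Observed coordinate differences: Δφ = +0.00200°, Δλ = +0.00059°.
Converting to metres (1° lat = 111300 m, cos φ = 0.739734): observed ΔN = 222.6 m, observed ΔE = 48.6 m.
Subtracting the expected shift leaves a residual of 222.6 − (201) = 21.6 m north and 48.6 − (53) = -4.4 m east.
Residual distance = √(21.6² + (-4.4)²) = 22.0 m.

22 m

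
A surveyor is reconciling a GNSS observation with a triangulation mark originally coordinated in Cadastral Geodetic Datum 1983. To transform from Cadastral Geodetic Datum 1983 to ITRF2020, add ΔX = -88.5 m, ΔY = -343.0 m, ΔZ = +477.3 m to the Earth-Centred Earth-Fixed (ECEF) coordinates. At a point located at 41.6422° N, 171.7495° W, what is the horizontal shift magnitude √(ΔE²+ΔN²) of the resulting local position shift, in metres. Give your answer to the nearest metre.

The local east axis at (φ, λ) is (−sin λ, cos λ, 0), so ΔE = −sin(-171.7495°)·(-88.5) + cos(-171.7495°)·(-343.0) = 326.75 m.
The local north axis is (−sin φ cos λ, −sin φ sin λ, cos φ), giving ΔN = -58.198 − 32.706 + 356.691 = 265.79 m.
Horizontal magnitude = √(ΔE² + ΔN²) = √(326.75² + 265.79²) = 421.20 m.

421 m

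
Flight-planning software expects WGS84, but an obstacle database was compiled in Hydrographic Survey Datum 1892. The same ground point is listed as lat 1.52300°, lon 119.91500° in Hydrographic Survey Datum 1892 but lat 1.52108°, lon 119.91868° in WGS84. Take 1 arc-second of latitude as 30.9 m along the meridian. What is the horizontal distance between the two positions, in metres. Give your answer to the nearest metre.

462 m

Δφ = 1.52108° − 1.52300° = -0.00192°; Δλ = 119.91868° − 119.91500° = +0.00368°.
1° of latitude = 3600 × 30.90 = 111240 m.
ΔN = Δφ × 111240 = -213.6 m; ΔE = Δλ × 111240 × cos(1.52300°) = +0.00368 × 111240 × 0.999647 = 409.2 m.
Distance = √(ΔE² + ΔN²) = √(409.2² + (-213.6)²) = 461.6 m.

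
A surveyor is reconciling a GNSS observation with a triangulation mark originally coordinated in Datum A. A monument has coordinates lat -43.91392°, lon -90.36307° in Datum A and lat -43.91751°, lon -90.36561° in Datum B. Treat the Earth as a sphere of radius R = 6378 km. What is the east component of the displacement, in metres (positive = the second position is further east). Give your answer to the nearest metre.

ΔE = -204 m

Δφ = -43.91751° − -43.91392° = -0.00359°; Δλ = -90.36561° − -90.36307° = -0.00254°.
1° along a meridian = πR/180 = 111317 m.
ΔN = Δφ × 111317 = -399.6 m; ΔE = Δλ × 111317 × cos(-43.91392°) = -0.00254 × 111317 × 0.720383 = -203.7 m.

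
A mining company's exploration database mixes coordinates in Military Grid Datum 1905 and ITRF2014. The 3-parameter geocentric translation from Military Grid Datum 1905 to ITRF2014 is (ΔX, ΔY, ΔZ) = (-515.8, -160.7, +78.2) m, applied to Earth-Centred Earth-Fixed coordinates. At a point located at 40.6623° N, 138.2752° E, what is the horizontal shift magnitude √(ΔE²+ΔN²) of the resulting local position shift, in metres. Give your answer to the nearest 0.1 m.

The local east axis at (φ, λ) is (−sin λ, cos λ, 0), so ΔE = −sin(138.2752°)·(-515.8) + cos(138.2752°)·(-160.7) = 463.23 m.
The local north axis is (−sin φ cos λ, −sin φ sin λ, cos φ), giving ΔN = -250.845 + 69.691 + 59.320 = -121.83 m.
Horizontal magnitude = √(ΔE² + ΔN²) = √(463.23² + (-121.83)²) = 478.98 m.

479.0 m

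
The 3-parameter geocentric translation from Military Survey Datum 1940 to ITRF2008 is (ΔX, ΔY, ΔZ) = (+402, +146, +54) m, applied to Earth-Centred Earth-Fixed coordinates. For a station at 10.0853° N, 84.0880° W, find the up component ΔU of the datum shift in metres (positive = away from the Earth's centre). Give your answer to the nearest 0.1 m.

ΔU = -92.8 m

The local up (radial) axis is (cos φ cos λ, cos φ sin λ, sin φ), giving ΔU = 40.767 − 142.979 + 9.456 = -92.76 m.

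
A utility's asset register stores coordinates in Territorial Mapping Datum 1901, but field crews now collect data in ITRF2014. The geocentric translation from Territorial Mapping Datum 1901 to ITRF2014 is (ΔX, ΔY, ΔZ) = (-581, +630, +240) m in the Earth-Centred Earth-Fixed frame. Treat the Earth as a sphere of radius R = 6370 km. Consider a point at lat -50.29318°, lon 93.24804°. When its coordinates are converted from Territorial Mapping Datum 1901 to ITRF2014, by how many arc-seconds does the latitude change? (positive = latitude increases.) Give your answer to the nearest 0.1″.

sin φ = -0.769324, cos φ = 0.638859, sin λ = 0.998394, cos λ = -0.056659.
North component: ΔN = −sin φ cos λ·ΔX − sin φ sin λ·ΔY + cos φ·ΔZ = −(-0.769324)(-0.056659)(-581) − (-0.769324)(0.998394)(630) + (0.638859)(240) = 662.55 m.
1° of latitude spans πR/180 = 111177 m, so Δφ = 662.55 / 111177 × 3600 = 21.454″.

Δφ = 21.5″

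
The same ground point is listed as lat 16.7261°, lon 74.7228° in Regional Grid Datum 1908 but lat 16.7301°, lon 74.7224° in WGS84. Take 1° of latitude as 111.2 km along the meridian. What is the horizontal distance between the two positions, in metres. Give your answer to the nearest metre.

447 m

Δφ = 16.7301° − 16.7261° = +0.0040°; Δλ = 74.7224° − 74.7228° = -0.0004°.
ΔN = Δφ × 111200 = 444.8 m; ΔE = Δλ × 111200 × cos(16.7261°) = -0.0004 × 111200 × 0.957691 = -42.6 m.
Distance = √(ΔE² + ΔN²) = √((-42.6)² + 444.8²) = 446.8 m.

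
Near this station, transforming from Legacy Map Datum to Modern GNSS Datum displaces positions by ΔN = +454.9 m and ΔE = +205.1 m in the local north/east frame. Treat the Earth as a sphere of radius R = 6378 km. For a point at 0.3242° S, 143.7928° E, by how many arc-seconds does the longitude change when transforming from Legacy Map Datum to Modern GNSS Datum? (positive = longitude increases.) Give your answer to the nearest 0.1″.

At latitude -0.3242°, cos φ = 0.999984.
One radian of longitude at latitude φ spans R cos φ, so Δλ = ΔE / (R cos φ) = 205.1 / (6378000 × 0.999984) = 3.2158e-05 rad = 6.633″.

Δλ = 6.6″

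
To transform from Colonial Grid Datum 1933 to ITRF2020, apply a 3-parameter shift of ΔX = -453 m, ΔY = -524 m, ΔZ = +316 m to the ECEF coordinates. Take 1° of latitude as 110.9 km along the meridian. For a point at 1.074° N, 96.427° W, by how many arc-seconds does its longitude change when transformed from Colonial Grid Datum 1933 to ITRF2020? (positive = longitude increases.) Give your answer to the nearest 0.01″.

Δλ = -12.71″

sin φ = 0.018744, cos φ = 0.999824, sin λ = -0.993715, cos λ = -0.111937.
East component: ΔE = −sin λ·ΔX + cos λ·ΔY = −(-0.993715)(-453) + (-0.111937)(-524) = -391.50 m.
1° of latitude spans 110900 m; at latitude φ, 1° of longitude spans that × cos φ = 110880.5 m, so Δλ = -391.50 / 110880.5 × 3600 = -12.711″.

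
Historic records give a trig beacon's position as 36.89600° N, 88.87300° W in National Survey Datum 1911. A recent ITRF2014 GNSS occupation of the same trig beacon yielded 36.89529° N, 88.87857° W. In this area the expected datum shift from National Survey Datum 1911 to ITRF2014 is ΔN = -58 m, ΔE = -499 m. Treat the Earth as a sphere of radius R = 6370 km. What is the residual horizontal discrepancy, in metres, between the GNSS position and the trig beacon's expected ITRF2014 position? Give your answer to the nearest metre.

Observed coordinate differences: Δφ = -0.00071°, Δλ = -0.00557°.
Converting to metres (1° lat = 111177 m, cos φ = 0.799727): observed ΔN = -78.9 m, observed ΔE = -495.2 m.
Subtracting the expected shift leaves a residual of -78.9 − (-58) = -20.9 m north and -495.2 − (-499) = 3.8 m east.
Residual distance = √((-20.9)² + 3.8²) = 21.3 m.

21 m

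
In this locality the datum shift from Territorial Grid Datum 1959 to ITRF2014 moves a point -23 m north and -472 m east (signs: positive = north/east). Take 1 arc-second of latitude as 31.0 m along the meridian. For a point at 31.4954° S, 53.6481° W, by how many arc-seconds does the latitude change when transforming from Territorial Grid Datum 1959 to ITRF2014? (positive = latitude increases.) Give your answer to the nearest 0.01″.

1″ of latitude = 31.00 m, so Δφ = -23.0 / 31.00 = -0.742″.

Δφ = -0.74″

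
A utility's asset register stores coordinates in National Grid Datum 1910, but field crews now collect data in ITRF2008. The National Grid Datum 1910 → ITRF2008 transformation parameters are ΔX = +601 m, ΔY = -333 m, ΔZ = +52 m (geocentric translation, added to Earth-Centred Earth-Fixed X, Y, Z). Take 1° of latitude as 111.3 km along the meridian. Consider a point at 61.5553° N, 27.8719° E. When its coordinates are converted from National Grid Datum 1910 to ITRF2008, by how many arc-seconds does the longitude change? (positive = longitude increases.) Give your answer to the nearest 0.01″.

Δλ = -39.07″

sin φ = 0.879277, cos φ = 0.476310, sin λ = 0.467496, cos λ = 0.883995.
East component: ΔE = −sin λ·ΔX + cos λ·ΔY = −(0.467496)(601) + (0.883995)(-333) = -575.34 m.
1° of latitude spans 111300 m; at latitude φ, 1° of longitude spans that × cos φ = 53013.3 m, so Δλ = -575.34 / 53013.3 × 3600 = -39.070″.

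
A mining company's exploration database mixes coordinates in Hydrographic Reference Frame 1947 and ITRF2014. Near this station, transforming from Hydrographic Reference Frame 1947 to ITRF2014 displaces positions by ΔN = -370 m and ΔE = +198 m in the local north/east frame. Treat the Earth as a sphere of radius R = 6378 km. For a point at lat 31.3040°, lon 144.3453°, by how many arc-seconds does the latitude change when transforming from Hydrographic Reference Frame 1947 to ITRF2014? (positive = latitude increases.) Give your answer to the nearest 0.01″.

Δφ = -11.97″

On a sphere of radius R, 1 rad of latitude = R, so Δφ = ΔN / R = -370.0 / 6378000 = -5.8012e-05 rad = -11.966″.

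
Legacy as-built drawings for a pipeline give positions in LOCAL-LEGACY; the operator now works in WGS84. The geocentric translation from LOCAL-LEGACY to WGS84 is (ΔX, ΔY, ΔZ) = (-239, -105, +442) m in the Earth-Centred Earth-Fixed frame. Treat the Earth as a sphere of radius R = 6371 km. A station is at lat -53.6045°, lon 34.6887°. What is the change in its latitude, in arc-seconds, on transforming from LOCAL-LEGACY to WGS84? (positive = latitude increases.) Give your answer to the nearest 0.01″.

sin φ = -0.804940, cos φ = 0.593356, sin λ = 0.569117, cos λ = 0.822256.
North component: ΔN = −sin φ cos λ·ΔX − sin φ sin λ·ΔY + cos φ·ΔZ = −(-0.804940)(0.822256)(-239) − (-0.804940)(0.569117)(-105) + (0.593356)(442) = 55.98 m.
1° of latitude spans πR/180 = 111195 m, so Δφ = 55.98 / 111195 × 3600 = 1.812″.

Δφ = 1.81″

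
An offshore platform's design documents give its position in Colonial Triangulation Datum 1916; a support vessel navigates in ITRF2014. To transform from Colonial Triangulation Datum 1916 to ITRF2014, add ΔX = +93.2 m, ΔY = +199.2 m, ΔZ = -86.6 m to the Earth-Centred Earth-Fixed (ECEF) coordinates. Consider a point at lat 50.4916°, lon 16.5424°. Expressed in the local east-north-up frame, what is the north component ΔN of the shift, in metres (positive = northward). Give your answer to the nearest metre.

The local north axis is (−sin φ cos λ, −sin φ sin λ, cos φ), giving ΔN = -68.930 − 43.759 − 55.094 = -167.78 m.

ΔN = -168 m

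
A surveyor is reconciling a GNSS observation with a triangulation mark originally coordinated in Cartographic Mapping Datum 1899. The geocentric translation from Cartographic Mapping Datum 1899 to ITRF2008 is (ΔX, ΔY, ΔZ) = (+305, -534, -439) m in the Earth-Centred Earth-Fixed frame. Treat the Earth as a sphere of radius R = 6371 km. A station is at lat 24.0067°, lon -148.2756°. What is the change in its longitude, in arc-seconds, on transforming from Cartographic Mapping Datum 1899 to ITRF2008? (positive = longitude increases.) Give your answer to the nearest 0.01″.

sin φ = 0.406843, cos φ = 0.913498, sin λ = -0.525834, cos λ = -0.850587.
East component: ΔE = −sin λ·ΔX + cos λ·ΔY = −(-0.525834)(305) + (-0.850587)(-534) = 614.59 m.
1° of latitude spans πR/180 = 111195 m; at latitude φ, 1° of longitude spans that × cos φ = 101576.3 m, so Δλ = 614.59 / 101576.3 × 3600 = 21.782″.

Δλ = 21.78″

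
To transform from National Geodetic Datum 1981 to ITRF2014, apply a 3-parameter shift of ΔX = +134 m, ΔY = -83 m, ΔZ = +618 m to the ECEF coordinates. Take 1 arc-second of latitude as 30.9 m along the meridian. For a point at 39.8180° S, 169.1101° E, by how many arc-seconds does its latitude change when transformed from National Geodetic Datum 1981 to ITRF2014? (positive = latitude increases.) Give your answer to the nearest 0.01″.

Δφ = 12.31″

sin φ = -0.640351, cos φ = 0.768082, sin λ = 0.188922, cos λ = -0.981992.
North component: ΔN = −sin φ cos λ·ΔX − sin φ sin λ·ΔY + cos φ·ΔZ = −(-0.640351)(-0.981992)(134) − (-0.640351)(0.188922)(-83) + (0.768082)(618) = 380.37 m.
1° of latitude spans 3600 × 30.90 = 111240 m, so Δφ = 380.37 / 111240 × 3600 = 12.310″.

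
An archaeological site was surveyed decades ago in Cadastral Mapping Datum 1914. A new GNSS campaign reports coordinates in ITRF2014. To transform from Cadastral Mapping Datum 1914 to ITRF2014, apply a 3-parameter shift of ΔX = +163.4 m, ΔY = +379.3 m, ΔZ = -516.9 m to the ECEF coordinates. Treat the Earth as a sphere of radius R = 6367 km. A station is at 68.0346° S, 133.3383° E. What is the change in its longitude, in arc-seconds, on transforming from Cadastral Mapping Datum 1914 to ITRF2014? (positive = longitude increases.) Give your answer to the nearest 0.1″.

sin φ = -0.927410, cos φ = 0.374047, sin λ = 0.727314, cos λ = -0.686305.
East component: ΔE = −sin λ·ΔX + cos λ·ΔY = −(0.727314)(163.4) + (-0.686305)(379.3) = -379.16 m.
1° of latitude spans πR/180 = 111125 m; at latitude φ, 1° of longitude spans that × cos φ = 41566.0 m, so Δλ = -379.16 / 41566.0 × 3600 = -32.839″.

Δλ = -32.8″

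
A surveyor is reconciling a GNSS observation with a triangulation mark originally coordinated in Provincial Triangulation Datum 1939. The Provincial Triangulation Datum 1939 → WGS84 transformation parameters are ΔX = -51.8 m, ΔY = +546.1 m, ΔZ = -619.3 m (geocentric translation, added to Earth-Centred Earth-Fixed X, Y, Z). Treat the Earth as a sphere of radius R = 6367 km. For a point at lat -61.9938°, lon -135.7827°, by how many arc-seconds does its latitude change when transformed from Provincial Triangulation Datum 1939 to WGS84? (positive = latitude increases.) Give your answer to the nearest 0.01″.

Δφ = -19.25″

sin φ = -0.882897, cos φ = 0.469567, sin λ = -0.697382, cos λ = -0.716700.
North component: ΔN = −sin φ cos λ·ΔX − sin φ sin λ·ΔY + cos φ·ΔZ = −(-0.882897)(-0.716700)(-51.8) − (-0.882897)(-0.697382)(546.1) + (0.469567)(-619.3) = -594.27 m.
1° of latitude spans πR/180 = 111125 m, so Δφ = -594.27 / 111125 × 3600 = -19.252″.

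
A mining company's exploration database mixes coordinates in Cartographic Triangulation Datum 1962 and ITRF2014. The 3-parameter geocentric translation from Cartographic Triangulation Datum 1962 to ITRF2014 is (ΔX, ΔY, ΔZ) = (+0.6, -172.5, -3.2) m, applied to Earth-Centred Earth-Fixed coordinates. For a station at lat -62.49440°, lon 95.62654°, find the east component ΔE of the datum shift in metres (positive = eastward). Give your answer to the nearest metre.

ΔE = 16 m

The local east axis at (φ, λ) is (−sin λ, cos λ, 0), so ΔE = −sin(95.62654°)·0.6 + cos(95.62654°)·(-172.5) = 16.32 m.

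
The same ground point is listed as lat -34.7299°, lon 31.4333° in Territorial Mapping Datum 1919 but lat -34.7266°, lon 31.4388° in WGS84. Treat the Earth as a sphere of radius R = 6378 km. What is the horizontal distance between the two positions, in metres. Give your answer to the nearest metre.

623 m

Δφ = -34.7266° − -34.7299° = +0.0033°; Δλ = 31.4388° − 31.4333° = +0.0055°.
1° along a meridian = πR/180 = 111317 m.
ΔN = Δφ × 111317 = 367.3 m; ΔE = Δλ × 111317 × cos(-34.7299°) = +0.0055 × 111317 × 0.821847 = 503.2 m.
Distance = √(ΔE² + ΔN²) = √(503.2² + 367.3²) = 623.0 m.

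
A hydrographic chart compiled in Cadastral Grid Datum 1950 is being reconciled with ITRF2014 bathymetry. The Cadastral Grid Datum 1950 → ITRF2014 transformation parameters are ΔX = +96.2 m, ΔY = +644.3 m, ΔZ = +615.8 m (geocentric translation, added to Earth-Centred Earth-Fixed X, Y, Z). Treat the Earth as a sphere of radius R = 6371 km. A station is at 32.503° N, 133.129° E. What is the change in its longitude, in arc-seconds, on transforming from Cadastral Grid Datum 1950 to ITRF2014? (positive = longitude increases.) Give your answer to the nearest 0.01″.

Δλ = -19.60″

sin φ = 0.537344, cos φ = 0.843363, sin λ = 0.729816, cos λ = -0.683643.
East component: ΔE = −sin λ·ΔX + cos λ·ΔY = −(0.729816)(96.2) + (-0.683643)(644.3) = -510.68 m.
1° of latitude spans πR/180 = 111195 m; at latitude φ, 1° of longitude spans that × cos φ = 93777.7 m, so Δλ = -510.68 / 93777.7 × 3600 = -19.604″.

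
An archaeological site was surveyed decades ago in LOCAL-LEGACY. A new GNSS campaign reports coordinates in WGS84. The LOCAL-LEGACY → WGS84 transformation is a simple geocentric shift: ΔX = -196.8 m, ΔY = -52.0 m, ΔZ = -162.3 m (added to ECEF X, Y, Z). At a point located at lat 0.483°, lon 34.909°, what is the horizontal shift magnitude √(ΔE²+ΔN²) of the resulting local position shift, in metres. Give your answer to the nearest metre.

The local east axis at (φ, λ) is (−sin λ, cos λ, 0), so ΔE = −sin(34.909°)·(-196.8) + cos(34.909°)·(-52.0) = 69.98 m.
The local north axis is (−sin φ cos λ, −sin φ sin λ, cos φ), giving ΔN = 1.360 + 0.251 − 162.294 = -160.68 m.
Horizontal magnitude = √(ΔE² + ΔN²) = √(69.98² + (-160.68)²) = 175.26 m.

175 m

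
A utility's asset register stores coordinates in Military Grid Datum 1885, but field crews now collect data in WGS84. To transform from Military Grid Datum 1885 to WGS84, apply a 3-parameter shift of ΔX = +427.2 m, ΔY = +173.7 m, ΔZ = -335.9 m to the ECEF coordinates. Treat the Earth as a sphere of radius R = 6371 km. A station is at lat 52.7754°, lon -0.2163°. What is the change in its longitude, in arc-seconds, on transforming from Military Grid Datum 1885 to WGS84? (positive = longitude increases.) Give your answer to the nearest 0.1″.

Δλ = 9.4″

sin φ = 0.796270, cos φ = 0.604941, sin λ = -0.003775, cos λ = 0.999993.
East component: ΔE = −sin λ·ΔX + cos λ·ΔY = −(-0.003775)(427.2) + (0.999993)(173.7) = 175.31 m.
1° of latitude spans πR/180 = 111195 m; at latitude φ, 1° of longitude spans that × cos φ = 67266.4 m, so Δλ = 175.31 / 67266.4 × 3600 = 9.382″.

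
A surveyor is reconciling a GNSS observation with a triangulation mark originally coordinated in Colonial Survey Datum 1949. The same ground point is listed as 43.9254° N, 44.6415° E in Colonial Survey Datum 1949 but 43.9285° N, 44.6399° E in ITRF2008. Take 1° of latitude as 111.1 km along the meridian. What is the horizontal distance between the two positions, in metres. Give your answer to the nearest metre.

Δφ = 43.9285° − 43.9254° = +0.0031°; Δλ = 44.6399° − 44.6415° = -0.0016°.
ΔN = Δφ × 111100 = 344.4 m; ΔE = Δλ × 111100 × cos(43.9254°) = -0.0016 × 111100 × 0.720244 = -128.0 m.
Distance = √(ΔE² + ΔN²) = √((-128.0)² + 344.4²) = 367.4 m.

367 m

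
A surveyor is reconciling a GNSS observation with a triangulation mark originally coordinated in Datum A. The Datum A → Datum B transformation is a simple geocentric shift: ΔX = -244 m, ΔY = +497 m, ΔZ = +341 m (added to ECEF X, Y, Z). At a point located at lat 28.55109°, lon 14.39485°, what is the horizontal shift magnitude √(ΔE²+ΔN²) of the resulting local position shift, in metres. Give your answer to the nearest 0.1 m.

647.1 m

At φ = 28.55109°, λ = 14.39485°: sin φ = 0.477942, cos φ = 0.878391, sin λ = 0.248603, cos λ = 0.968606.
ΔE = −sin λ·ΔX + cos λ·ΔY = −(0.248603)·(-244) + (0.968606)·(497) = 542.06 m.
ΔN = −sin φ cos λ·ΔX − sin φ sin λ·ΔY + cos φ·ΔZ = −(0.477942)(0.968606)(-244) − (0.477942)(0.248603)(497) + (0.878391)(341) = 353.44 m.
Horizontal magnitude = √(ΔE² + ΔN²) = √(542.06² + 353.44²) = 647.10 m.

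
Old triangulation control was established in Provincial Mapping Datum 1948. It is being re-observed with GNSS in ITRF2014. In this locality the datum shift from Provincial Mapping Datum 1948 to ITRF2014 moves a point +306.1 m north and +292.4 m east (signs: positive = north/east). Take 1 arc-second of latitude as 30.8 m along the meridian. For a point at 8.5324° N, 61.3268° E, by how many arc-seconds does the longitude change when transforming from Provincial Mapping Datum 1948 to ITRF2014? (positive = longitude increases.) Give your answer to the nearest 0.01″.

Δλ = 9.60″

At latitude 8.5324°, cos φ = 0.988932.
1″ of longitude at this latitude = 30.80 × cos φ = 30.4591 m, so Δλ = 292.4 / 30.4591 = 9.600″.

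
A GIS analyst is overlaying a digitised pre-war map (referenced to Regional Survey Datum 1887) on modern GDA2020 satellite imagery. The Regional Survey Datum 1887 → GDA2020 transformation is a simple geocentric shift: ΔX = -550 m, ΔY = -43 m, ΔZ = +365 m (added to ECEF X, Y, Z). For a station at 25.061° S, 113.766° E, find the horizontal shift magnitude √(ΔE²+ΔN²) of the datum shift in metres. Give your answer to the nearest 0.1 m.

661.4 m

The local east axis at (φ, λ) is (−sin λ, cos λ, 0), so ΔE = −sin(113.766°)·(-550) + cos(113.766°)·(-43) = 520.69 m.
The local north axis is (−sin φ cos λ, −sin φ sin λ, cos φ), giving ΔN = 93.888 − 16.669 + 330.638 = 407.86 m.
Horizontal magnitude = √(ΔE² + ΔN²) = √(520.69² + 407.86²) = 661.41 m.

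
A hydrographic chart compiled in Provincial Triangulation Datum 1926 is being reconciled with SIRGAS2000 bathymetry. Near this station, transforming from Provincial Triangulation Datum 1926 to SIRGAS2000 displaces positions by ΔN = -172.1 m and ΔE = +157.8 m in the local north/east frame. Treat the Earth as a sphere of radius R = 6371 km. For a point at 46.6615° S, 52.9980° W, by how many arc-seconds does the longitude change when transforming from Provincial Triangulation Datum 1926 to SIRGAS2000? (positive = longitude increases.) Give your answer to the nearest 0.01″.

Δλ = 7.44″

At latitude -46.6615°, cos φ = 0.686307.
One radian of longitude at latitude φ spans R cos φ, so Δλ = ΔE / (R cos φ) = 157.8 / (6371000 × 0.686307) = 3.6089e-05 rad = 7.444″.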